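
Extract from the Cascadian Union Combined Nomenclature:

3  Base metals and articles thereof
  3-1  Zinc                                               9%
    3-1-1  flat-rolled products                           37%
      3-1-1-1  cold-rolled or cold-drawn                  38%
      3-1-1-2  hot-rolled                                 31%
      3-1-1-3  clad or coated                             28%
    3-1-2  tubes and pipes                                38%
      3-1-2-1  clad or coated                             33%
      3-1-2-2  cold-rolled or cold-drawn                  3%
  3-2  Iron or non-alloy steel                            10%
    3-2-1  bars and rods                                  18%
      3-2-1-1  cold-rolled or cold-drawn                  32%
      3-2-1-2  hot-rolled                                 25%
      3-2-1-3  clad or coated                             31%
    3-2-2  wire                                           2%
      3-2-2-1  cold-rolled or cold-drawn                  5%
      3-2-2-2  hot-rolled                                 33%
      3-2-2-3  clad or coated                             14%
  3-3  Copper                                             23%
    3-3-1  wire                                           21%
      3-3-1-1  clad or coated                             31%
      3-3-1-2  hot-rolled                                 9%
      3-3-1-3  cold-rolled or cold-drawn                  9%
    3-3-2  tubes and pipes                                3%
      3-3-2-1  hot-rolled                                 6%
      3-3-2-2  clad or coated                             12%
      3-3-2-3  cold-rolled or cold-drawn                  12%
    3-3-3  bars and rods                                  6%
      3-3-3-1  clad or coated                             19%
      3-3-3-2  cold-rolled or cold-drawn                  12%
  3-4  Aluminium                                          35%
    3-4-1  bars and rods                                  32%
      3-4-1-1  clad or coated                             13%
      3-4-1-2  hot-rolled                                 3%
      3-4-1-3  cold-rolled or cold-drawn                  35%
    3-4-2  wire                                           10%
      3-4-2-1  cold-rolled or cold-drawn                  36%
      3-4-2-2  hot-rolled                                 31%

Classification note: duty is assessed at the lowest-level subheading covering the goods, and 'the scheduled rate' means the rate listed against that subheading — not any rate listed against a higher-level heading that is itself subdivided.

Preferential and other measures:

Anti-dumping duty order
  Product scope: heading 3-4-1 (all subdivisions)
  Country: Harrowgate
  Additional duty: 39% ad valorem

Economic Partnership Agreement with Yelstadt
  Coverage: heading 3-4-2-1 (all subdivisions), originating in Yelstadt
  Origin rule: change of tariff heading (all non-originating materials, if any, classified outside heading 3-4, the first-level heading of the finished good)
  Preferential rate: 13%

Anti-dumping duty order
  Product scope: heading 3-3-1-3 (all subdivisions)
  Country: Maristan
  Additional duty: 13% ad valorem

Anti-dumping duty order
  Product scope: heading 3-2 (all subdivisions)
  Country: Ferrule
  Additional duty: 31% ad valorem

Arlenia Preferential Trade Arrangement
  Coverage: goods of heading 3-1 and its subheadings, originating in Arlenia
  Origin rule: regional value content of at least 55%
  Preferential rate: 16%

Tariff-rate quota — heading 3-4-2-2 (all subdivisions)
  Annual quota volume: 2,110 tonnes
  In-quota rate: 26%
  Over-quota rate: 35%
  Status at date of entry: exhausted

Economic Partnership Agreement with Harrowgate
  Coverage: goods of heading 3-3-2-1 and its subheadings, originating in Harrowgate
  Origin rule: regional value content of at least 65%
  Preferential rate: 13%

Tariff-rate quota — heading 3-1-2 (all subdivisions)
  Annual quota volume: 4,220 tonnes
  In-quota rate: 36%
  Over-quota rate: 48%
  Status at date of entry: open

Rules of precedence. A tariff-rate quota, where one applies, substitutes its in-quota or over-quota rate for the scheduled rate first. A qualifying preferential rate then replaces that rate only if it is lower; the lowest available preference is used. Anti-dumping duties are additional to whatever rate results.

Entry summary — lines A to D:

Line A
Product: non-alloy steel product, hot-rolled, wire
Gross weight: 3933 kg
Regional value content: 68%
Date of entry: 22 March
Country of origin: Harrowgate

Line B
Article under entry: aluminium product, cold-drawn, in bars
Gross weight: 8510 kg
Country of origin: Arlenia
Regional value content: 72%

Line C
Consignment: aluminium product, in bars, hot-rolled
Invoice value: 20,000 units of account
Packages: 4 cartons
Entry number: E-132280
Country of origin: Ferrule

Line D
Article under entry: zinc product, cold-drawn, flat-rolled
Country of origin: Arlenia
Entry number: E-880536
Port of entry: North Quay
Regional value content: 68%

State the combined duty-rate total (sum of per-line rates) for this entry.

Line A: non-alloy steel → 3-2; wire → 3-2-2; hot-rolled → 3-2-2-2. Scheduled 33%. Harrowgate agreement on 3-3-2-1: 3-2-2-2 not covered. → 33%.
Line B: aluminium → 3-4; in bars → 3-4-1; cold-drawn → 3-4-1-3. Scheduled 35%. Arlenia agreement on 3-1: 3-4-1-3 not covered. → 35%.
Line C: aluminium → 3-4; in bars → 3-4-1; hot-rolled → 3-4-1-2. Scheduled 3%. No special measure applies. → 3%.
Line D: zinc → 3-1; flat-rolled → 3-1-1; cold-drawn → 3-1-1-1. Scheduled 38%. Arlenia agreement on 3-1: RVC ≥ 55% → 16% available; preferential 16%. → 16%.
Sum: 33% + 35% + 3% + 16% = 87%.

87%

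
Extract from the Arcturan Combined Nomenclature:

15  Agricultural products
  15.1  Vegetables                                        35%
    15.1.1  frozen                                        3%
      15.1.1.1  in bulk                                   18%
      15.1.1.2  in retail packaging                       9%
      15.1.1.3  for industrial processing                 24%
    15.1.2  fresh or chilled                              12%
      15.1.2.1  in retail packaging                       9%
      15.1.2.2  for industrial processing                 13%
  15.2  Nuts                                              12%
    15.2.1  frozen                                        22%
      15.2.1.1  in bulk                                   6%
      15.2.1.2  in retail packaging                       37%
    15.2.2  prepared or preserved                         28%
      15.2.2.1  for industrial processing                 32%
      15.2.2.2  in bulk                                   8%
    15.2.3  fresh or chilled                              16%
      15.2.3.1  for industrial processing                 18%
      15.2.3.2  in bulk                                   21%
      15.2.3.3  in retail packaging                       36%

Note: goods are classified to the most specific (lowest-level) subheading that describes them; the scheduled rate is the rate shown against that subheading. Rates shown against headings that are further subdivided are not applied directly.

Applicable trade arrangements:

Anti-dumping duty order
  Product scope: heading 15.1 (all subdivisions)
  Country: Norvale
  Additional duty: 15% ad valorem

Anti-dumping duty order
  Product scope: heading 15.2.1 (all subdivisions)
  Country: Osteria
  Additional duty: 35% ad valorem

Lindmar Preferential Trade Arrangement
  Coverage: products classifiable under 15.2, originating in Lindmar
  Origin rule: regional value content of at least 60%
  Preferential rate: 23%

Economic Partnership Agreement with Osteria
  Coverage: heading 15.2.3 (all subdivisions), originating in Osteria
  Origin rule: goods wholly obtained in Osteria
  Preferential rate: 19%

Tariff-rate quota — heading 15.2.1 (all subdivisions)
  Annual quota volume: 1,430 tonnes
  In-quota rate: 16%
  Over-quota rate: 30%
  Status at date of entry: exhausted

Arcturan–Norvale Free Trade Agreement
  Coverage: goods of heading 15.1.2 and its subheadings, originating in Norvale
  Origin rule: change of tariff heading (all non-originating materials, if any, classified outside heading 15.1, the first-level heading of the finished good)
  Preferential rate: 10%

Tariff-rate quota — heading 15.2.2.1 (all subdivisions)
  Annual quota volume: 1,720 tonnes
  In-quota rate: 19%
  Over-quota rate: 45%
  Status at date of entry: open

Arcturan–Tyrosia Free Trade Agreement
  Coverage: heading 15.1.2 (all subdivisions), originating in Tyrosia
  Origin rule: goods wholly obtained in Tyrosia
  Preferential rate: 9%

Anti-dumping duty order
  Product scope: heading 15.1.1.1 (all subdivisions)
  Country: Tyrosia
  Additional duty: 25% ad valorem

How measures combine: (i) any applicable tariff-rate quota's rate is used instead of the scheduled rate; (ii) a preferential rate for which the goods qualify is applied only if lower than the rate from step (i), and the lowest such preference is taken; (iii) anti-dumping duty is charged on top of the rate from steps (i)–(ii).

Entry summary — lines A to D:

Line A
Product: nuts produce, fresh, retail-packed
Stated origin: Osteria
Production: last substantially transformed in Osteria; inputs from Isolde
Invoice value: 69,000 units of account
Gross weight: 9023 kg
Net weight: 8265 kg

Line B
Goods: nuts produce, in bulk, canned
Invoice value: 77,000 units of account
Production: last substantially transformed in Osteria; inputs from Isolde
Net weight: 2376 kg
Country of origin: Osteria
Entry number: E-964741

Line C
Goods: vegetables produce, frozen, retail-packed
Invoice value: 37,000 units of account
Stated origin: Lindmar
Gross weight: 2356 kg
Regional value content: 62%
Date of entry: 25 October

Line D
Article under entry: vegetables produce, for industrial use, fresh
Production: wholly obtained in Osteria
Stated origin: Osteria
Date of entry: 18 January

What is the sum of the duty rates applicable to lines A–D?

66%

Line A: nuts → 15.2; fresh → 15.2.3; retail-packed → 15.2.3.3. Scheduled 36%. Osteria agreement on 15.2.3: not wholly obtained. → 36%.
Line B: nuts → 15.2; canned → 15.2.2; in bulk → 15.2.2.2. Scheduled 8%. Osteria agreement on 15.2.3: 15.2.2.2 not covered. → 8%.
Line C: vegetables → 15.1; frozen → 15.1.1; retail-packed → 15.1.1.2. Scheduled 9%. Lindmar agreement on 15.2: 15.1.1.2 not covered. → 9%.
Line D: vegetables → 15.1; fresh → 15.1.2; for industrial use → 15.1.2.2. Scheduled 13%. Osteria agreement on 15.2.3: 15.1.2.2 not covered. → 13%.
Sum: 36% + 8% + 9% + 13% = 66%.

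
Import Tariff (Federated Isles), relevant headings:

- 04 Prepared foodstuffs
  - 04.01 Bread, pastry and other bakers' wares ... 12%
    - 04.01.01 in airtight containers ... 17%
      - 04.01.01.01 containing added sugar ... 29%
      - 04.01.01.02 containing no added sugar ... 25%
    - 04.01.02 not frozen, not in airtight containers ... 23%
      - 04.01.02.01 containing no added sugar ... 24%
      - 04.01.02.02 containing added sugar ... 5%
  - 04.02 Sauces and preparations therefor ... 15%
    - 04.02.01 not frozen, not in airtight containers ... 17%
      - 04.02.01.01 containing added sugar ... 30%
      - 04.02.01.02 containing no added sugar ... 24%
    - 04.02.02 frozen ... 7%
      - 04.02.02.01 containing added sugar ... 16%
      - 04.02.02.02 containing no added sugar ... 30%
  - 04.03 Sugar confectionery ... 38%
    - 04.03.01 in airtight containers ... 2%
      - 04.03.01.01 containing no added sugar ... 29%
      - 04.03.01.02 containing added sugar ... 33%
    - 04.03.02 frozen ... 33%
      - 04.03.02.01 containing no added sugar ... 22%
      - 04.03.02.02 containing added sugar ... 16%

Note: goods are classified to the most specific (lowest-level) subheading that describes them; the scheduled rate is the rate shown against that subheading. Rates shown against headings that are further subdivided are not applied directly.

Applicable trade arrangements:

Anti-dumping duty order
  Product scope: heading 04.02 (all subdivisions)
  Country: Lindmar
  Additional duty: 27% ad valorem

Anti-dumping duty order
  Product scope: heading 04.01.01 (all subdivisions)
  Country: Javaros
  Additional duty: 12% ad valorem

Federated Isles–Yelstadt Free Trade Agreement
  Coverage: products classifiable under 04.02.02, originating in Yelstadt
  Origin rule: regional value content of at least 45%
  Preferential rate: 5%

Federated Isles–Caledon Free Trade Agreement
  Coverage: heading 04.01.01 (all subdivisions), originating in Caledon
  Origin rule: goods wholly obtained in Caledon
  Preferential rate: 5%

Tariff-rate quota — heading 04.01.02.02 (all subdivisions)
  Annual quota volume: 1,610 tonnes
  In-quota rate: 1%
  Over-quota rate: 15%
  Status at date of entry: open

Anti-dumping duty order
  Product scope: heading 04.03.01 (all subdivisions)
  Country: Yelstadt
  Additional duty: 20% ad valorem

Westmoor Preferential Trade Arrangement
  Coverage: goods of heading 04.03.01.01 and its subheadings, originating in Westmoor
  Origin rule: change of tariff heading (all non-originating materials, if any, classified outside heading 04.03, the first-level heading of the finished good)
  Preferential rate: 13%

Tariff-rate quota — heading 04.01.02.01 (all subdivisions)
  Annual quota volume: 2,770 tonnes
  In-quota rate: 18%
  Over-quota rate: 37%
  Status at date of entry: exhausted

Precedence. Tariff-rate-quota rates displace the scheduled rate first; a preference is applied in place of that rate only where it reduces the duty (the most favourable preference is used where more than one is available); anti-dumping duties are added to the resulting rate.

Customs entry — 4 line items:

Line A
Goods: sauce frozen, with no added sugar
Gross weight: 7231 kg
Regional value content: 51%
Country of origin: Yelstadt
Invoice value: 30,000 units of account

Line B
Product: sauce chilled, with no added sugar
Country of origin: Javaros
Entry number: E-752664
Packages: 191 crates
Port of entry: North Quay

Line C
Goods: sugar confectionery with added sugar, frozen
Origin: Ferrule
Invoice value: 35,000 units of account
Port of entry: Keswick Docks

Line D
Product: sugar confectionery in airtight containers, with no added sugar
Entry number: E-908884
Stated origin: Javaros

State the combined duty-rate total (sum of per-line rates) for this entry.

Line A: sauce → 04.02; frozen → 04.02.02; with no added sugar → 04.02.02.02. Scheduled 30%. Yelstadt agreement on 04.02.02: RVC ≥ 45% → 5% available; preferential 5%. → 5%.
Line B: sauce → 04.02; chilled → 04.02.01; with no added sugar → 04.02.01.02. Scheduled 24%. No special measure applies. → 24%.
Line C: sugar confectionery → 04.03; frozen → 04.03.02; with added sugar → 04.03.02.02. Scheduled 16%. No special measure applies. → 16%.
Line D: sugar confectionery → 04.03; in airtight containers → 04.03.01; with no added sugar → 04.03.01.01. Scheduled 29%. No special measure applies. → 29%.
Sum: 5% + 24% + 16% + 29% = 74%.

74%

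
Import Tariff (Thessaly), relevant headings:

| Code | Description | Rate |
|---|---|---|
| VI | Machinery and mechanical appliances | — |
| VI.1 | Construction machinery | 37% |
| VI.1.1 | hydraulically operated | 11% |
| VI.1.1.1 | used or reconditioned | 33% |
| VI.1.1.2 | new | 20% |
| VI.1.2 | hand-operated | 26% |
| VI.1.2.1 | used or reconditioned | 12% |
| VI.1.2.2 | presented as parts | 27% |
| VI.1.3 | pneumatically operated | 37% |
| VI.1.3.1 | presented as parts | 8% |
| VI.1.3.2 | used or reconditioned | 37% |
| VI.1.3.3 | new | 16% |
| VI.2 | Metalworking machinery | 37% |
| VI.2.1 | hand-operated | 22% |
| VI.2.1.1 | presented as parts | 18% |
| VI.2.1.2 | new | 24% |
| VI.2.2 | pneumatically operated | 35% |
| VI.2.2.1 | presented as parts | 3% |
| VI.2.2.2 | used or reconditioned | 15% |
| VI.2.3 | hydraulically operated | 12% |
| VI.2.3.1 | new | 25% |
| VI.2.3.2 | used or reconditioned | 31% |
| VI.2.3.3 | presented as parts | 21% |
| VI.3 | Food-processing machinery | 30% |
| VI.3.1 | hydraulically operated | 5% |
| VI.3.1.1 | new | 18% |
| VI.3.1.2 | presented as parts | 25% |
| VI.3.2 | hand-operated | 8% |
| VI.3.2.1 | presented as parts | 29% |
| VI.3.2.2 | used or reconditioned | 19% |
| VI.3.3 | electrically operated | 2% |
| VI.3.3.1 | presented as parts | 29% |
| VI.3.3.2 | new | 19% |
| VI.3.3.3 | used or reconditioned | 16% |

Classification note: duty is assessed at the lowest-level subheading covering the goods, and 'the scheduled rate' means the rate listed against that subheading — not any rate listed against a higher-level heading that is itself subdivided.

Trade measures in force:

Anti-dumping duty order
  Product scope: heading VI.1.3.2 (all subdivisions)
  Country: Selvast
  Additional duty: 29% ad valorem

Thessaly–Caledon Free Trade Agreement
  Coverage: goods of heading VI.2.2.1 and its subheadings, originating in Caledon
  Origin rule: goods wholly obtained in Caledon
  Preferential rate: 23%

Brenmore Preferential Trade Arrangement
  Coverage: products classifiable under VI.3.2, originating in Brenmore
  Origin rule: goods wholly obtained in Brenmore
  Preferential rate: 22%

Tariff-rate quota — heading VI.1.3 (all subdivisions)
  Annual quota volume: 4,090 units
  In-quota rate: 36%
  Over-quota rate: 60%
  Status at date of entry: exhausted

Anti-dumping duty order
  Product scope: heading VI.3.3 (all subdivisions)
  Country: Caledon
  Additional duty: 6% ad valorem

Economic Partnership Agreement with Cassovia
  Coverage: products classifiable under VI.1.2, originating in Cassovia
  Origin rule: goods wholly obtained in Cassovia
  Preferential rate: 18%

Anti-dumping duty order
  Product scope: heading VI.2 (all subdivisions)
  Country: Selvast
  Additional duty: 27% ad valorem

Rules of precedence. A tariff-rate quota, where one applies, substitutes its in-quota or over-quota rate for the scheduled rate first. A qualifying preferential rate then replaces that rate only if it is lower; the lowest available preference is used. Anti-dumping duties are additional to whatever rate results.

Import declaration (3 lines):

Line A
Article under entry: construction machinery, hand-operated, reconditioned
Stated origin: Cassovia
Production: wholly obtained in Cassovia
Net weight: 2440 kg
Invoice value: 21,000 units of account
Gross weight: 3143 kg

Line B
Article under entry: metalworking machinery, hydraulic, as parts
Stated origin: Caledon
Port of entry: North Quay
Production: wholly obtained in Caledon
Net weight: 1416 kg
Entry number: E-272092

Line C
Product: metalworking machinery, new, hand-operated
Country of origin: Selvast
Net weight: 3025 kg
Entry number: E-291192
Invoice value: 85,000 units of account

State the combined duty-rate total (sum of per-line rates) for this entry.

Line A: construction → VI.1; hand-operated → VI.1.2; reconditioned → VI.1.2.1. Scheduled 12%. Cassovia agreement on VI.1.2: wholly obtained → 18% available; preference 18% not lower than 12% → no reduction. → 12%.
Line B: metalworking → VI.2; hydraulic → VI.2.3; as parts → VI.2.3.3. Scheduled 21%. Caledon agreement on VI.2.2.1: VI.2.3.3 not covered. → 21%.
Line C: metalworking → VI.2; hand-operated → VI.2.1; new → VI.2.1.2. Scheduled 24%. anti-dumping (Selvast, VI.2): +27%; total 24% + 27% = 51%. → 51%.
Sum: 12% + 21% + 51% = 84%.

84%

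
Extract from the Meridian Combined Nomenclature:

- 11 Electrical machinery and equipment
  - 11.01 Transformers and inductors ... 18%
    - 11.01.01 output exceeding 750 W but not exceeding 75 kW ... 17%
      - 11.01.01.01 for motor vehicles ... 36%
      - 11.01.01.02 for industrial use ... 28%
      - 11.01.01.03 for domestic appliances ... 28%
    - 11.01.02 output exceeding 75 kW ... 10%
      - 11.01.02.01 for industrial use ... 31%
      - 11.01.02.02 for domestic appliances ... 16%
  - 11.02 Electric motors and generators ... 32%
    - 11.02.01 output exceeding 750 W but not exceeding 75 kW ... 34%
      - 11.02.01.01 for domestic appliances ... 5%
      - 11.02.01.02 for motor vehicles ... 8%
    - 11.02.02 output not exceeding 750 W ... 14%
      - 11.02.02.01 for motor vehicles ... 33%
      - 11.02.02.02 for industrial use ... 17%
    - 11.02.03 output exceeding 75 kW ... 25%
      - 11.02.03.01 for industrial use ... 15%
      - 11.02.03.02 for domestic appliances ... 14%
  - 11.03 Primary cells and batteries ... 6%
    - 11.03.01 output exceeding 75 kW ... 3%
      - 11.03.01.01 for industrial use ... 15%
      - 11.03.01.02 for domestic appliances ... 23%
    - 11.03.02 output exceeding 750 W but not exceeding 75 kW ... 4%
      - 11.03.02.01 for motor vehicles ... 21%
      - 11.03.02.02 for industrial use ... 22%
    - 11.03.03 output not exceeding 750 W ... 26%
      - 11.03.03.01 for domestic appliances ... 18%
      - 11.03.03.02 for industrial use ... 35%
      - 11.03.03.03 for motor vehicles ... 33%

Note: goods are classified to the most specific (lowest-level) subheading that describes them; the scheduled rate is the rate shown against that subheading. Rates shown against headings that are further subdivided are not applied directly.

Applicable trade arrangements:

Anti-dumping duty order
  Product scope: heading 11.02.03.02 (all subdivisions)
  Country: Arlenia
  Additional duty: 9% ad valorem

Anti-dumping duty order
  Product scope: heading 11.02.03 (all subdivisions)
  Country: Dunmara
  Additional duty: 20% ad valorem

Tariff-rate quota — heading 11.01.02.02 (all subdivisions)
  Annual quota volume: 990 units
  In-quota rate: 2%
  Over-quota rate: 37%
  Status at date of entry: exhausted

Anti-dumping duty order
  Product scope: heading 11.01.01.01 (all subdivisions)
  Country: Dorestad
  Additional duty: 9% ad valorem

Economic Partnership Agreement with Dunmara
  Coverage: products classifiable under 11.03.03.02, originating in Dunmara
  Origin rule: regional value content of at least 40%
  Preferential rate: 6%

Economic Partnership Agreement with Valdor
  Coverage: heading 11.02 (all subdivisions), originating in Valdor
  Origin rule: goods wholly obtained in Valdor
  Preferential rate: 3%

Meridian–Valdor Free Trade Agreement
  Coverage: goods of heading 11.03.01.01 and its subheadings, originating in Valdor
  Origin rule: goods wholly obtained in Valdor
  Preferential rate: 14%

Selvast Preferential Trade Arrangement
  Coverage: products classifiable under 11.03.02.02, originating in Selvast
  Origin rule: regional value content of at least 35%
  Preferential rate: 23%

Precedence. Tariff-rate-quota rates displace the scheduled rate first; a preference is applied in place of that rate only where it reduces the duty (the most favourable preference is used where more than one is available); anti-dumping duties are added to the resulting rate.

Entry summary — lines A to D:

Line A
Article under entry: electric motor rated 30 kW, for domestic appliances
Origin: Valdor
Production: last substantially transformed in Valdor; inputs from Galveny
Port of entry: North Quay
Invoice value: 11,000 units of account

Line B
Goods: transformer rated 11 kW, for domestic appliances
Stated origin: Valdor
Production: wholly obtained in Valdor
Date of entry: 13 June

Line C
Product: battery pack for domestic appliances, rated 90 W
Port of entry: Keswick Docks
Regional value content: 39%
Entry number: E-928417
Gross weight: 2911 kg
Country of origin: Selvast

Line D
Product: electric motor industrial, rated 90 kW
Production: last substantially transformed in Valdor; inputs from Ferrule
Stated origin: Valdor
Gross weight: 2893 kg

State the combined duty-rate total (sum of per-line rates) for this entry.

Line A: electric motor → 11.02; rated 30 kW → 11.02.01; for domestic appliances → 11.02.01.01. Scheduled 5%. Valdor agreement on 11.02: not wholly obtained; Valdor agreement on 11.03.01.01: 11.02.01.01 not covered. → 5%.
Line B: transformer → 11.01; rated 11 kW → 11.01.01; for domestic appliances → 11.01.01.03. Scheduled 28%. Valdor agreement on 11.02: 11.01.01.03 not covered; Valdor agreement on 11.03.01.01: 11.01.01.03 not covered. → 28%.
Line C: battery pack → 11.03; rated 90 W → 11.03.03; for domestic appliances → 11.03.03.01. Scheduled 18%. Selvast agreement on 11.03.02.02: 11.03.03.01 not covered. → 18%.
Line D: electric motor → 11.02; rated 90 kW → 11.02.03; industrial → 11.02.03.01. Scheduled 15%. Valdor agreement on 11.02: not wholly obtained; Valdor agreement on 11.03.01.01: 11.02.03.01 not covered. → 15%.
Sum: 5% + 28% + 18% + 15% = 66%.

66%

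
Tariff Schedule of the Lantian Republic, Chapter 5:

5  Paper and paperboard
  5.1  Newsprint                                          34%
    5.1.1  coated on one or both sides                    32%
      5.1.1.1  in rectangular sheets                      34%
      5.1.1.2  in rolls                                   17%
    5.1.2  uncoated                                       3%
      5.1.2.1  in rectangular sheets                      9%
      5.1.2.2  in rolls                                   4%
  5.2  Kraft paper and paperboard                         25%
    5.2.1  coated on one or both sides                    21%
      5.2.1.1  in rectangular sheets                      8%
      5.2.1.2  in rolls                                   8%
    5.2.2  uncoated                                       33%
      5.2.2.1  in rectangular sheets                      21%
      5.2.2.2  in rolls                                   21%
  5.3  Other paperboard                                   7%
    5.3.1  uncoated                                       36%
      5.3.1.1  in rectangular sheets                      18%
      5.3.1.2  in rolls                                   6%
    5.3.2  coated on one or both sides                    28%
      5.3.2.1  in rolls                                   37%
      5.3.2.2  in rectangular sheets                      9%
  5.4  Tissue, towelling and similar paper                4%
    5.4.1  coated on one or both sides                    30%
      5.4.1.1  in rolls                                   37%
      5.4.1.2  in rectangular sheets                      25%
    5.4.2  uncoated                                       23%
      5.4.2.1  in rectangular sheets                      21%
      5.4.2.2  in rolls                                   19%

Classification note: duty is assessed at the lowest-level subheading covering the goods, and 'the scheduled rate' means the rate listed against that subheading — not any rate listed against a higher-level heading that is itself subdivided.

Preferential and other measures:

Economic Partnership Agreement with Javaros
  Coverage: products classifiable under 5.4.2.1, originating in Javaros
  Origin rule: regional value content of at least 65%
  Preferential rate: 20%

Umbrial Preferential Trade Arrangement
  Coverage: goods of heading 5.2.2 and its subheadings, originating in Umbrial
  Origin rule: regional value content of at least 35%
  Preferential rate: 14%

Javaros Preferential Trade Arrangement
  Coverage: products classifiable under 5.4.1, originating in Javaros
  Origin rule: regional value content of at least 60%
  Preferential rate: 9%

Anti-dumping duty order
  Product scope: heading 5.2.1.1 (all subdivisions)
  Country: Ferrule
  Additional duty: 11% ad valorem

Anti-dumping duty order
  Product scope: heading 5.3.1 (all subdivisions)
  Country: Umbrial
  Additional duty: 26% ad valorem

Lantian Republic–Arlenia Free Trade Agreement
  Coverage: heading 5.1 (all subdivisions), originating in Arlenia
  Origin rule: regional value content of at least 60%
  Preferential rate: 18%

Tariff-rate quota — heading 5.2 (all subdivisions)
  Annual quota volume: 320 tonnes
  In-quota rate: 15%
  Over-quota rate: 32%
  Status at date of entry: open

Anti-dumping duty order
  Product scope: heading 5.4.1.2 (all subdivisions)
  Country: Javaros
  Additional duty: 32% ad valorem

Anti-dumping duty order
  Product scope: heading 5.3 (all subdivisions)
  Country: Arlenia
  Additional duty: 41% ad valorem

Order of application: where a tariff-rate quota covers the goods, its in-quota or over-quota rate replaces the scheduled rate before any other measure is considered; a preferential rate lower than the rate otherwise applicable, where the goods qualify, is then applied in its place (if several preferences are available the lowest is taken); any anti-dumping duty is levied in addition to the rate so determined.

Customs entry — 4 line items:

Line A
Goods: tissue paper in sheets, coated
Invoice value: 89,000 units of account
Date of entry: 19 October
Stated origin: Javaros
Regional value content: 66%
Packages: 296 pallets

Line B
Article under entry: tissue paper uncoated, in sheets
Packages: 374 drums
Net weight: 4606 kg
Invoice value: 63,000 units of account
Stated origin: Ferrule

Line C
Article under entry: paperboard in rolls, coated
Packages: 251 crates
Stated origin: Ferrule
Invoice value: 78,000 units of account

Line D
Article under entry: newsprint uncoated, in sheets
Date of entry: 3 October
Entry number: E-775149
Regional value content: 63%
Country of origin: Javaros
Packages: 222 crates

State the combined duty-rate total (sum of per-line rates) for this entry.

108%

Line A: tissue paper → 5.4; coated → 5.4.1; in sheets → 5.4.1.2. Scheduled 25%. Javaros agreement on 5.4.2.1: 5.4.1.2 not covered; Javaros agreement on 5.4.1: RVC ≥ 60% → 9% available; preferential 9%; anti-dumping (Javaros, 5.4.1.2): +32%; total 9% + 32% = 41%. → 41%.
Line B: tissue paper → 5.4; uncoated → 5.4.2; in sheets → 5.4.2.1. Scheduled 21%. No special measure applies. → 21%.
Line C: paperboard → 5.3; coated → 5.3.2; in rolls → 5.3.2.1. Scheduled 37%. No special measure applies. → 37%.
Line D: newsprint → 5.1; uncoated → 5.1.2; in sheets → 5.1.2.1. Scheduled 9%. Javaros agreement on 5.4.2.1: 5.1.2.1 not covered; Javaros agreement on 5.4.1: 5.1.2.1 not covered. → 9%.
Sum: 41% + 21% + 37% + 9% = 108%.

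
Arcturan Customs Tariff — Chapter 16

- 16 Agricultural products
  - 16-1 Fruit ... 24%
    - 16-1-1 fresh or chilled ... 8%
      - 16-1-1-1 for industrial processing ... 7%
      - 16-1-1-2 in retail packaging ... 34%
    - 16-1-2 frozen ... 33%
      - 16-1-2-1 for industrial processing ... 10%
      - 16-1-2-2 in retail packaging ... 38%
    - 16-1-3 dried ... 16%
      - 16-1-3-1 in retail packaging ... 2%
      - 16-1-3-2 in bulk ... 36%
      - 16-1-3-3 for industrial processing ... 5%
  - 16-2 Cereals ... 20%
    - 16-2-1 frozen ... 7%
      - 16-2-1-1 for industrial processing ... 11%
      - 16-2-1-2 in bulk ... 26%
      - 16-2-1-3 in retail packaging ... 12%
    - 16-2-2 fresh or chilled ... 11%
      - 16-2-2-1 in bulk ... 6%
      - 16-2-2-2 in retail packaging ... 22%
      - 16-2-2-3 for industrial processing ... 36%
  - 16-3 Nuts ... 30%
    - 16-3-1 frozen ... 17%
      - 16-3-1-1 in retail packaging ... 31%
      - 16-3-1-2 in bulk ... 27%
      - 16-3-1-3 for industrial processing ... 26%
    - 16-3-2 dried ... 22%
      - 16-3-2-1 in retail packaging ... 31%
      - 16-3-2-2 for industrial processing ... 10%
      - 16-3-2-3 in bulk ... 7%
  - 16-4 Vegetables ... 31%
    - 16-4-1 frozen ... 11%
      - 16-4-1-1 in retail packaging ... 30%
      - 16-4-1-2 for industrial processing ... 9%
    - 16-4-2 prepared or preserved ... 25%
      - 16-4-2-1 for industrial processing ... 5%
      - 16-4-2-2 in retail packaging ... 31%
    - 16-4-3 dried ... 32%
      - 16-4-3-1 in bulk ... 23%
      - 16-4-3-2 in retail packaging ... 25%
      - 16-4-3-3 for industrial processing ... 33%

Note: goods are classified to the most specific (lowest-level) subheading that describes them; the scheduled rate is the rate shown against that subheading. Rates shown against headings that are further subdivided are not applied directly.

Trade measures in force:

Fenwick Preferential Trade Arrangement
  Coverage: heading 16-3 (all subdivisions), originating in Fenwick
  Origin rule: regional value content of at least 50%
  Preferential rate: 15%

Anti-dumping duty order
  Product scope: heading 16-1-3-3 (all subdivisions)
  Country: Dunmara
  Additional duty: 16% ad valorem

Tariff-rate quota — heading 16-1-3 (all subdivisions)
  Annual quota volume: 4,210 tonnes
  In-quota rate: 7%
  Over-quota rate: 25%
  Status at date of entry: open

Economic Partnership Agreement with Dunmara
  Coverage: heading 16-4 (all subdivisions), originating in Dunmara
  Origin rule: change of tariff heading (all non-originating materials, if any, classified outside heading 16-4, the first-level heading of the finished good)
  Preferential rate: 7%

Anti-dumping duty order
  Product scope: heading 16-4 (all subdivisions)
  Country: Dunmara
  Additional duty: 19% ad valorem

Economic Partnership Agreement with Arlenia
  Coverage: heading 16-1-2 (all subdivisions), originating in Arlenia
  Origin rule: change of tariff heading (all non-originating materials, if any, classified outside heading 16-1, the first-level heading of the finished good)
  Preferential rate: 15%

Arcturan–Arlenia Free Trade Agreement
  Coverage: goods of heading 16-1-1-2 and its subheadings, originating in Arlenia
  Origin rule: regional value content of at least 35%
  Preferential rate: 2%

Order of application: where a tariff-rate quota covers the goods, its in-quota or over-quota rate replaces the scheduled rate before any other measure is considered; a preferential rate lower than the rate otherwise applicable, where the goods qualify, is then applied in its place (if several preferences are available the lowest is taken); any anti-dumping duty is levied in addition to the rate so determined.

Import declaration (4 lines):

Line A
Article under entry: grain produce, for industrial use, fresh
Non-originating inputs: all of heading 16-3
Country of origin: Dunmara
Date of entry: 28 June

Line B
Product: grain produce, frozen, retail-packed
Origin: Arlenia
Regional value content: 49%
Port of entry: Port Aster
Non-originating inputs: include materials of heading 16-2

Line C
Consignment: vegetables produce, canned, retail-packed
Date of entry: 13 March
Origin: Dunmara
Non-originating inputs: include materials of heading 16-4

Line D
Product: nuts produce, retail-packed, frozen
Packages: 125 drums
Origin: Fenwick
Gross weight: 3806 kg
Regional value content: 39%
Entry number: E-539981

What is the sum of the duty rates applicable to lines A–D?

129%

Line A: grain → 16-2; fresh → 16-2-2; for industrial use → 16-2-2-3. Scheduled 36%. Dunmara agreement on 16-4: 16-2-2-3 not covered. → 36%.
Line B: grain → 16-2; frozen → 16-2-1; retail-packed → 16-2-1-3. Scheduled 12%. Arlenia agreement on 16-1-2: 16-2-1-3 not covered; Arlenia agreement on 16-1-1-2: 16-2-1-3 not covered. → 12%.
Line C: vegetables → 16-4; canned → 16-4-2; retail-packed → 16-4-2-2. Scheduled 31%. Dunmara agreement on 16-4: CTH not met; anti-dumping (Dunmara, 16-4): +19%; total 31% + 19% = 50%. → 50%.
Line D: nuts → 16-3; frozen → 16-3-1; retail-packed → 16-3-1-1. Scheduled 31%. Fenwick agreement on 16-3: RVC < 50%. → 31%.
Sum: 36% + 12% + 50% + 31% = 129%.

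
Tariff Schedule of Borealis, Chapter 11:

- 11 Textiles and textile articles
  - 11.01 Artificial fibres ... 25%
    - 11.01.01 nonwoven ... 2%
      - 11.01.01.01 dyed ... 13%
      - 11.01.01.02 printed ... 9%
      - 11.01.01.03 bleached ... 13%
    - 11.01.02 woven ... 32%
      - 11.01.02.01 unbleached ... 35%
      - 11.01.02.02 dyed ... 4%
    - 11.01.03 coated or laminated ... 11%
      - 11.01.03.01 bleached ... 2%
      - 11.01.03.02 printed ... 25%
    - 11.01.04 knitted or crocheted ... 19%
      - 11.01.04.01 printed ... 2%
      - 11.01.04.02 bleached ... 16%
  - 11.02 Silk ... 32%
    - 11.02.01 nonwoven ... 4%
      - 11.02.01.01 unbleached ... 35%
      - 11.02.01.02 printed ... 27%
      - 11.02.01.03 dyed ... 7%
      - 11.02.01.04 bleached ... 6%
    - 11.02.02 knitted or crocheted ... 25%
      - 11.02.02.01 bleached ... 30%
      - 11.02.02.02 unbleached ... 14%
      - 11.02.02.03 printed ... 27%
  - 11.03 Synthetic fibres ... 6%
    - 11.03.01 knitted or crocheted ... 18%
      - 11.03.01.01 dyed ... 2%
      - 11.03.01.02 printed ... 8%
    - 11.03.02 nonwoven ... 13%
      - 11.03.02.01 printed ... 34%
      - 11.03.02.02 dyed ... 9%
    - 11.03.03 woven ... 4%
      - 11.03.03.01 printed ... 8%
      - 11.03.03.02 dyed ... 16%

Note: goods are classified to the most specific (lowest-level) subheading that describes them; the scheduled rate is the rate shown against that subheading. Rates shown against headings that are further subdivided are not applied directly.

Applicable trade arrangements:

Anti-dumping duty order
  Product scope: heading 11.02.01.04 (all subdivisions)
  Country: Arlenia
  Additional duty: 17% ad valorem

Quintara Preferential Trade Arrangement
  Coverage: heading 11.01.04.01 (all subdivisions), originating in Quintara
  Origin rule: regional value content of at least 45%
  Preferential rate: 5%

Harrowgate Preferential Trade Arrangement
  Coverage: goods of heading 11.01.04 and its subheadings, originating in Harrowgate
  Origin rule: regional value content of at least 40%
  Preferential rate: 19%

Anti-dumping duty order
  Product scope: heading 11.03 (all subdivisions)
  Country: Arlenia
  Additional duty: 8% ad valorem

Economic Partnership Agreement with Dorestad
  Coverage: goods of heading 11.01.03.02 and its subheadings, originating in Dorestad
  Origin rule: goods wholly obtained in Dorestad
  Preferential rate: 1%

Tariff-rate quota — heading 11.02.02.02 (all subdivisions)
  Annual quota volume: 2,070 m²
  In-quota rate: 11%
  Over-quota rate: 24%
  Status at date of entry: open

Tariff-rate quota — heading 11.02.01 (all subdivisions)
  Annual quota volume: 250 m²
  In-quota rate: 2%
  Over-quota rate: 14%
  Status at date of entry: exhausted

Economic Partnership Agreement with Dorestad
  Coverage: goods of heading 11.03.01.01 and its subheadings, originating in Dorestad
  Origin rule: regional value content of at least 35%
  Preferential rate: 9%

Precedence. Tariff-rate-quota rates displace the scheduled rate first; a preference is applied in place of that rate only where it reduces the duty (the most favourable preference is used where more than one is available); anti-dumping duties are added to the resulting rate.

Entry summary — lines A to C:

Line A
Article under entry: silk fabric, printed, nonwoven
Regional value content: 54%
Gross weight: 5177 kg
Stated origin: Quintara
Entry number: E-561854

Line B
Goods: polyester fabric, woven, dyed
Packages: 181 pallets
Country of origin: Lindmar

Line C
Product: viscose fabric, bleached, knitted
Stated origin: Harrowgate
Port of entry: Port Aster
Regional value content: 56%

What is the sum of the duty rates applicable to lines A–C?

Line A: silk → 11.02; nonwoven → 11.02.01; printed → 11.02.01.02. Scheduled 27%. quota on 11.02.01 exhausted → over-quota 14%; Quintara agreement on 11.01.04.01: 11.02.01.02 not covered. → 14%.
Line B: polyester → 11.03; woven → 11.03.03; dyed → 11.03.03.02. Scheduled 16%. No special measure applies. → 16%.
Line C: viscose → 11.01; knitted → 11.01.04; bleached → 11.01.04.02. Scheduled 16%. Harrowgate agreement on 11.01.04: RVC ≥ 40% → 19% available; preference 19% not lower than 16% → no reduction. → 16%.
Sum: 14% + 16% + 16% = 46%.

46%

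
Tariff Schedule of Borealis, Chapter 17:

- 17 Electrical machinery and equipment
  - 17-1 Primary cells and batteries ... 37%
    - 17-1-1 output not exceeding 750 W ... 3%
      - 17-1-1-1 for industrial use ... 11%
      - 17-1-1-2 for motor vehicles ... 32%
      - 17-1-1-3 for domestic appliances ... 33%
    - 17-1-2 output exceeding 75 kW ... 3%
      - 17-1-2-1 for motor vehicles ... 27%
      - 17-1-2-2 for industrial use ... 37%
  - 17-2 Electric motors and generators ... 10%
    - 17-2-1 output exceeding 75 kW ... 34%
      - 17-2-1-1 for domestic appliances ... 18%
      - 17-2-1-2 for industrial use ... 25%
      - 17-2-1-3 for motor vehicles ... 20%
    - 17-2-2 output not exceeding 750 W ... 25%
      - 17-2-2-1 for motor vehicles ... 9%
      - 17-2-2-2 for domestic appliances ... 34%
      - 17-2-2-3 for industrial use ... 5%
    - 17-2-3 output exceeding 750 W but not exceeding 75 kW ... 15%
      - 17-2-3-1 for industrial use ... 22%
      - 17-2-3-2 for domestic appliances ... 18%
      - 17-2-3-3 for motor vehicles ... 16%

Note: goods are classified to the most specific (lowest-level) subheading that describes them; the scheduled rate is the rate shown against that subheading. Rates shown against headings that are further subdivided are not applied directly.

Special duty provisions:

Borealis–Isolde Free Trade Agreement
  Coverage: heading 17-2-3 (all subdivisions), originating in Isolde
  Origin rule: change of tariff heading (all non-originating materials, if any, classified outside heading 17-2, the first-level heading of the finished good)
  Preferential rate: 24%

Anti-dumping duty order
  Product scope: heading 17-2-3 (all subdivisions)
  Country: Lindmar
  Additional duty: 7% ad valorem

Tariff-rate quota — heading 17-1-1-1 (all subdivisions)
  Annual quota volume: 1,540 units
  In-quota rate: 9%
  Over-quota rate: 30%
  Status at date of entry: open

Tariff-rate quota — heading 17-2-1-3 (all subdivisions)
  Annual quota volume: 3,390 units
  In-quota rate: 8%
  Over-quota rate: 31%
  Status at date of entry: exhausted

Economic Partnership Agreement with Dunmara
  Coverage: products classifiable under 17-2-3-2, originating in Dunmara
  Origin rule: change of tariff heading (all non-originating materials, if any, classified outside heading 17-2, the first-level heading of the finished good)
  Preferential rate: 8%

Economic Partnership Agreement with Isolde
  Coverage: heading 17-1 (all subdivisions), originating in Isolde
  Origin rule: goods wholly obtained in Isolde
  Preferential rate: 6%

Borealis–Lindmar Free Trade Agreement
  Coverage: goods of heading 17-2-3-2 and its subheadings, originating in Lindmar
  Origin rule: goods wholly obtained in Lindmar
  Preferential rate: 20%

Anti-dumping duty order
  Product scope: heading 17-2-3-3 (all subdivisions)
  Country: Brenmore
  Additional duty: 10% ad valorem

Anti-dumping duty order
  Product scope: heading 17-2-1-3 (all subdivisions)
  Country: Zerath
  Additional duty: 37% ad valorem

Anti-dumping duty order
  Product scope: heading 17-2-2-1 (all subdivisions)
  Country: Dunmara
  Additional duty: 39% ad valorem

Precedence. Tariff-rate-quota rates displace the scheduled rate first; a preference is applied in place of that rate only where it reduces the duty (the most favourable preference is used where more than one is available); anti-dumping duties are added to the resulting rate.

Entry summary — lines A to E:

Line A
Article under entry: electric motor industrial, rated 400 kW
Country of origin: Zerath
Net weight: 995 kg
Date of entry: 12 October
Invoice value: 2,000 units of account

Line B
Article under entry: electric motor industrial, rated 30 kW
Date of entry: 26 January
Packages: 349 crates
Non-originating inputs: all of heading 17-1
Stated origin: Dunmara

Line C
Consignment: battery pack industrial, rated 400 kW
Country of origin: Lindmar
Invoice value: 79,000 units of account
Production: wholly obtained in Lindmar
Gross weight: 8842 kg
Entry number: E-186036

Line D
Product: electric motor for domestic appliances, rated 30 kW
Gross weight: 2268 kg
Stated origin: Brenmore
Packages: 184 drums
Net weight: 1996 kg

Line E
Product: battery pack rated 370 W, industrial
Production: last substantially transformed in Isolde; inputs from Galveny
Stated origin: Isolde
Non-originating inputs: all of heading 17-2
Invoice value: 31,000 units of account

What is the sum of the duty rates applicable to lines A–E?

111%

Line A: electric motor → 17-2; rated 400 kW → 17-2-1; industrial → 17-2-1-2. Scheduled 25%. No special measure applies. → 25%.
Line B: electric motor → 17-2; rated 30 kW → 17-2-3; industrial → 17-2-3-1. Scheduled 22%. Dunmara agreement on 17-2-3-2: 17-2-3-1 not covered. → 22%.
Line C: battery pack → 17-1; rated 400 kW → 17-1-2; industrial → 17-1-2-2. Scheduled 37%. Lindmar agreement on 17-2-3-2: 17-1-2-2 not covered. → 37%.
Line D: electric motor → 17-2; rated 30 kW → 17-2-3; for domestic appliances → 17-2-3-2. Scheduled 18%. No special measure applies. → 18%.
Line E: battery pack → 17-1; rated 370 W → 17-1-1; industrial → 17-1-1-1. Scheduled 11%. quota on 17-1-1-1 open → in-quota 9%; Isolde agreement on 17-2-3: 17-1-1-1 not covered; Isolde agreement on 17-1: not wholly obtained. → 9%.
Sum: 25% + 22% + 37% + 18% + 9% = 111%.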